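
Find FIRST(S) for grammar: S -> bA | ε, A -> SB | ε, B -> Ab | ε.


Per alternative of S: FIRST(bA) = {b}; FIRST(ε) = {ε}
FIRST(S) = {b, ε}


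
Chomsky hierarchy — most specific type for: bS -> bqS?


LHS has context (more than one symbol) and |LHS| ≤ |RHS|
Classification: Type 1 (Context-Sensitive)


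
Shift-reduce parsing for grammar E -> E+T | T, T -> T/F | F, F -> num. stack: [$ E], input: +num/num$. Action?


shift '+' to continue E -> E+T
Action: shift


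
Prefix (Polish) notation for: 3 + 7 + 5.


left-to-right (same/higher precedence on left): tree is (+ (+ 3 7) 5)
Prefix: + + 3 7 5


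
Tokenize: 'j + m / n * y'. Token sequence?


Scan left to right, longest-match per lexeme
Tokens: ID(j), OP(+), ID(m), OP(/), ID(n), OP(*), ID(y)


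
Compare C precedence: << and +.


'+' is additive (level 9); '<<' is shift (level 8)
Higher level binds tighter
'+' has higher precedence than '<<'


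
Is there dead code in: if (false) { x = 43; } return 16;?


condition is constant false, so the whole block is unreachable
Dead: 'if (false) { x = 43; }'


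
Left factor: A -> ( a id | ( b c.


Common prefix: '('
Factored: A -> ( A', A' -> a id | b c


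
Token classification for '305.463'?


Pattern: digits with a decimal point
Type: FLOAT_LITERAL


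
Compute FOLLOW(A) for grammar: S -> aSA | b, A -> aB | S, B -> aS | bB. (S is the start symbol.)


$ ∈ FOLLOW(S). For each A -> αBβ: add FIRST(β)\{ε} to FOLLOW(B); if β nullable, add FOLLOW(A).
FOLLOW(A) = {$, a, b}


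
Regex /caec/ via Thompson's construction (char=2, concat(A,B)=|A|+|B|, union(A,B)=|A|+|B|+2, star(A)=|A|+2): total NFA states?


Syntax tree has 4 char leaf(s), 0 union(s), 0 star(s)
chars contribute 4×2 = 8; each union adds +2; each star adds +2
Total: 8 + 0 + 0 = 8 states


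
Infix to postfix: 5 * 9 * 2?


Left to right (same or higher precedence on left)
Postfix: 5 9 * 2 *


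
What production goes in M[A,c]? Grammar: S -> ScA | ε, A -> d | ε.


For [A, c]: ε is nullable and 'c' ∈ FOLLOW(A)
Entry: A -> ε


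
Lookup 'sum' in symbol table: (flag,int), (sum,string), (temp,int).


Lookup 'sum' → type string


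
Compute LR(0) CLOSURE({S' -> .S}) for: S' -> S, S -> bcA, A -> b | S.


Start: S' -> .S
For each item with dot before a nonterminal B, add B -> .γ for every B-production
Closure: [S' -> .S, S -> .bcA]


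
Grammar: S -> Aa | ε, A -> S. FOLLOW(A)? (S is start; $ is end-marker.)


$ ∈ FOLLOW(S). For each A -> αBβ: add FIRST(β)\{ε} to FOLLOW(B); if β nullable, add FOLLOW(A).
FOLLOW(A) = {a}


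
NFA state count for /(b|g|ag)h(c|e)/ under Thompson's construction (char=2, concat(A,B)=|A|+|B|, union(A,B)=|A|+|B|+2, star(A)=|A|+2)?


Syntax tree has 7 char leaf(s), 3 union(s), 0 star(s)
chars contribute 7×2 = 14; each union adds +2; each star adds +2
Total: 14 + 6 + 0 = 20 states


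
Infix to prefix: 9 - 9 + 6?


left-to-right (same/higher precedence on left): tree is (+ (- 9 9) 6)
Prefix: + - 9 9 6


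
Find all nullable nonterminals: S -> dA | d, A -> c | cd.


A nonterminal is nullable iff some alternative derives ε (directly, or every symbol in it is nullable)
Nullable: {}


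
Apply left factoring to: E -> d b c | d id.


Common prefix: 'd'
Factored: E -> d E', E' -> b c | id


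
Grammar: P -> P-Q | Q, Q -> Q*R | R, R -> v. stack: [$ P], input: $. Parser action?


start symbol P on stack, input exhausted
Action: accept


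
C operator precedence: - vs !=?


'-' is additive (level 9); '!=' is equality (level 6)
Higher level binds tighter
'-' has higher precedence than '!='


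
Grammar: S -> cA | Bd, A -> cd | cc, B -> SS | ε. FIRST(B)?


Per alternative of B: FIRST(SS) = {c, d}; FIRST(ε) = {ε}
FIRST(B) = {c, d, ε}


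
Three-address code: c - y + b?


Break into single-operator statements:
t1 = c - y
t2 = t1 + b


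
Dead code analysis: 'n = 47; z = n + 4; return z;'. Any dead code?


n is read by z's definition; z is returned
No dead code


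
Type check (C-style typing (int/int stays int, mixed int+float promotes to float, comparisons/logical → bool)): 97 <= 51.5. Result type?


Operand types: int <= float
Rule: comparison yields bool
Result type: bool


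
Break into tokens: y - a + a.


Scan left to right, longest-match per lexeme
Tokens: ID(y), OP(-), ID(a), OP(+), ID(a)


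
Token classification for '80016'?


Pattern: digits only
Type: INTEGER_LITERAL


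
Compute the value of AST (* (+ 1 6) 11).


Evaluate inner: (+ 1 6) = 7
Evaluate root: (* 7 11) = 77
Result: 77


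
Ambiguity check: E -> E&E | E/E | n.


'n&n/n' has two parse trees (no precedence encoded between & and /)
Ambiguous


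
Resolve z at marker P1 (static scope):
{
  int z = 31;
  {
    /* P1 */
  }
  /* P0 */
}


P1's block does not declare z; resolves to the enclosing declaration at depth 0
z = 31


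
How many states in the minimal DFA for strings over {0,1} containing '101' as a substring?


KMP-style automaton: 3 progress states + 1 absorbing accept = 4
Minimal DFA: 4 states


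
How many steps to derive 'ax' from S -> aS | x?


Derivation: S => aS => ax
Steps: 2


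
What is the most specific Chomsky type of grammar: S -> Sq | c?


Left-linear: every RHS is a terminal or one nonterminal followed by a terminal
Classification: Type 3 (Regular)


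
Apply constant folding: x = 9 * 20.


9 * 20 = 180 at compile time
Optimized: x = 180


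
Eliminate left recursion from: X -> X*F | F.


Left-recursive alternatives: X*F; non-recursive: F
Introduce X': X -> FX', X' -> *FX' | ε


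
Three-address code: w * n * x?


Break into single-operator statements:
t1 = w * n
t2 = t1 * x


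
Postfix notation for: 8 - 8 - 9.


Left to right (same or higher precedence on left)
Postfix: 8 8 - 9 -


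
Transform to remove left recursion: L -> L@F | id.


Left-recursive alternatives: L@F; non-recursive: id
Introduce L': L -> idL', L' -> @FL' | ε


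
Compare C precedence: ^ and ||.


'^' is bitwise XOR (level 4); '||' is logical OR (level 1)
Higher level binds tighter
'^' has higher precedence than '||'


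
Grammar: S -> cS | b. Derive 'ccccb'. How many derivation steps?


Derivation: S => cS => ccS => cccS => ccccS => ccccb
Steps: 5


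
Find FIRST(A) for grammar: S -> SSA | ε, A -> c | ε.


Per alternative of A: FIRST(c) = {c}; FIRST(ε) = {ε}
FIRST(A) = {c, ε}


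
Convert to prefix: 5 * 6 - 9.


left-to-right (same/higher precedence on left): tree is (- (* 5 6) 9)
Prefix: - * 5 6 9


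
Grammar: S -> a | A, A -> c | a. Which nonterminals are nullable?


A nonterminal is nullable iff some alternative derives ε (directly, or every symbol in it is nullable)
Nullable: {}


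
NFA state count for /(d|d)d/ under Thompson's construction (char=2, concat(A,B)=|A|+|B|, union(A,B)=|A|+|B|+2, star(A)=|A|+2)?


Syntax tree has 3 char leaf(s), 1 union(s), 0 star(s)
chars contribute 3×2 = 6; each union adds +2; each star adds +2
Total: 6 + 2 + 0 = 8 states


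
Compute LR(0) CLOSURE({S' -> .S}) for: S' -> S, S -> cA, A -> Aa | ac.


Start: S' -> .S
For each item with dot before a nonterminal B, add B -> .γ for every B-production
Closure: [S' -> .S, S -> .cA]


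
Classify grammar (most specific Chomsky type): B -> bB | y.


Right-linear: every RHS is a terminal or a terminal followed by one nonterminal
Classification: Type 3 (Regular)


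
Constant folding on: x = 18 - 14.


18 - 14 = 4 at compile time
Optimized: x = 4


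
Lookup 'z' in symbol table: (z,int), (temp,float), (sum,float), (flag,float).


Lookup 'z' → type int


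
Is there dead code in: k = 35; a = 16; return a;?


k is assigned but never read
Dead: 'k = 35'


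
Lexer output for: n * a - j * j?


Scan left to right, longest-match per lexeme
Tokens: ID(n), OP(*), ID(a), OP(-), ID(j), OP(*), ID(j)


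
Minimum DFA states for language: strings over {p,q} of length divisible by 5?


Track length mod 5: states 0..4, accept at 0
Minimal DFA: 5 states


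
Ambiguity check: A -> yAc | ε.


balanced y^n…c^n: each string has a unique parse
Unambiguous


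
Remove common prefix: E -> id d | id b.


Common prefix: 'id'
Factored: E -> id E', E' -> d | b


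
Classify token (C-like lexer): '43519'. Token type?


Pattern: digits only
Type: INTEGER_LITERAL


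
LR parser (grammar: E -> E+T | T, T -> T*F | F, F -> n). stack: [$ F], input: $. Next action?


'F' (not preceded by T*) is the handle for T -> F
Action: reduce (T -> F)


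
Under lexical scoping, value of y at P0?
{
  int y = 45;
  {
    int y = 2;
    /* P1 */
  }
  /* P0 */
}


y declared in the same block as P0
y = 45


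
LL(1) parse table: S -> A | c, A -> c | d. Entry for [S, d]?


For [S, d]: 'd' ∈ FIRST(A)
Entry: S -> A


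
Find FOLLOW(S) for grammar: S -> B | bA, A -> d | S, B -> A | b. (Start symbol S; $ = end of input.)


$ ∈ FOLLOW(S). For each A -> αBβ: add FIRST(β)\{ε} to FOLLOW(B); if β nullable, add FOLLOW(A).
FOLLOW(S) = {$}


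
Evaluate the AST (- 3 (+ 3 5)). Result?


Evaluate inner: (+ 3 5) = 8
Evaluate root: (- 3 8) = -5
Result: -5


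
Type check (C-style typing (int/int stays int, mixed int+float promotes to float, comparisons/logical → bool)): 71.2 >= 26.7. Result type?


Operand types: float >= float
Rule: comparison yields bool
Result type: bool


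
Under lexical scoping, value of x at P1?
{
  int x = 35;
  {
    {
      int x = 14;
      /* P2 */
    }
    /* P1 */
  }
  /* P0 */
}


P1's block does not declare x; resolves to the enclosing declaration at depth 0
x = 35


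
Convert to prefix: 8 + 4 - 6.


left-to-right (same/higher precedence on left): tree is (- (+ 8 4) 6)
Prefix: - + 8 4 6


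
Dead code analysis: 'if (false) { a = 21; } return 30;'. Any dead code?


condition is constant false, so the whole block is unreachable
Dead: 'if (false) { a = 21; }'


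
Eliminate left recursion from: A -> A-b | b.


Left-recursive alternatives: A-b; non-recursive: b
Introduce A': A -> bA', A' -> -bA' | ε


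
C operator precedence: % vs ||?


'%' is multiplicative (level 10); '||' is logical OR (level 1)
Higher level binds tighter
'%' has higher precedence than '||'


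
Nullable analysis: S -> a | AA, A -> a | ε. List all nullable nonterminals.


A nonterminal is nullable iff some alternative derives ε (directly, or every symbol in it is nullable)
Nullable: {A, S}


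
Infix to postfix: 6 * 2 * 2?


Left to right (same or higher precedence on left)
Postfix: 6 2 * 2 *


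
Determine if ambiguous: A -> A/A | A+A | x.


'x/x+x' has two parse trees (no precedence encoded between / and +)
Ambiguous


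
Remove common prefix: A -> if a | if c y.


Common prefix: 'if'
Factored: A -> if A', A' -> a | c y


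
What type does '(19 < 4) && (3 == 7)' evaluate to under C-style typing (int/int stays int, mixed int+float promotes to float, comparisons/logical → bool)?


Operand types: bool && bool
Rule: logical operators take bool operands and yield bool
Result type: bool


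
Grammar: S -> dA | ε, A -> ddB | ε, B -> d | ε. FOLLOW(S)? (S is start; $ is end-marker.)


$ ∈ FOLLOW(S). For each A -> αBβ: add FIRST(β)\{ε} to FOLLOW(B); if β nullable, add FOLLOW(A).
FOLLOW(S) = {$}


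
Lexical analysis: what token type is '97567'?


Pattern: digits only
Type: INTEGER_LITERAL


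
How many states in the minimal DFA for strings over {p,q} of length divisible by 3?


Track length mod 3: states 0..2, accept at 0
Minimal DFA: 3 states


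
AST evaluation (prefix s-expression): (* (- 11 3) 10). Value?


Evaluate inner: (- 11 3) = 8
Evaluate root: (* 8 10) = 80
Result: 80


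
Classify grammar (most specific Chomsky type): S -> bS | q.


Right-linear: every RHS is a terminal or a terminal followed by one nonterminal
Classification: Type 3 (Regular)


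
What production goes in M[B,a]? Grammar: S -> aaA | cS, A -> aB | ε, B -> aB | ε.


For [B, a]: 'a' ∈ FIRST(aB)
Entry: B -> aB


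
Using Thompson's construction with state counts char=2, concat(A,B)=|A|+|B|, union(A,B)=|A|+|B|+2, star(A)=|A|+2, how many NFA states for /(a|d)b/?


Syntax tree has 3 char leaf(s), 1 union(s), 0 star(s)
chars contribute 3×2 = 6; each union adds +2; each star adds +2
Total: 6 + 2 + 0 = 8 states


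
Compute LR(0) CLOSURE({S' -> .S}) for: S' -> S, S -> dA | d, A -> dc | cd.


Start: S' -> .S
For each item with dot before a nonterminal B, add B -> .γ for every B-production
Closure: [S' -> .S, S -> .dA, S -> .d]


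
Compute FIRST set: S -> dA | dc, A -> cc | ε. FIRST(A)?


Per alternative of A: FIRST(cc) = {c}; FIRST(ε) = {ε}
FIRST(A) = {c, ε}


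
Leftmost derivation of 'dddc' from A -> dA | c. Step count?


Derivation: A => dA => ddA => dddA => dddc
Steps: 4


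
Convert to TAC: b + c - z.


Break into single-operator statements:
t1 = b + c
t2 = t1 - z


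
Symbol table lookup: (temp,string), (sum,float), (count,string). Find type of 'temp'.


Lookup 'temp' → type string


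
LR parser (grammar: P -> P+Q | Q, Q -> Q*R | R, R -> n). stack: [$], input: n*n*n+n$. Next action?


no handle on stack; shift 'n'
Action: shift


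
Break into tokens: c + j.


Scan left to right, longest-match per lexeme
Tokens: ID(c), OP(+), ID(j)


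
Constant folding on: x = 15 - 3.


15 - 3 = 12 at compile time
Optimized: x = 12


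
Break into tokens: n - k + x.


Scan left to right, longest-match per lexeme
Tokens: ID(n), OP(-), ID(k), OP(+), ID(x)


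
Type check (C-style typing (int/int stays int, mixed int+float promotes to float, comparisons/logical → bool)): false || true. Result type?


Operand types: bool || bool
Rule: logical operators take bool operands and yield bool
Result type: bool


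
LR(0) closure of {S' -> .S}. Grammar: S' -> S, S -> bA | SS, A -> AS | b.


Start: S' -> .S
For each item with dot before a nonterminal B, add B -> .γ for every B-production
Closure: [S' -> .S, S -> .bA, S -> .SS]


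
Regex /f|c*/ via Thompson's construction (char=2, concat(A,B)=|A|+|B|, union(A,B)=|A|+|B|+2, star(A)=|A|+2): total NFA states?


Syntax tree has 2 char leaf(s), 1 union(s), 1 star(s)
chars contribute 2×2 = 4; each union adds +2; each star adds +2
Total: 4 + 2 + 2 = 8 states


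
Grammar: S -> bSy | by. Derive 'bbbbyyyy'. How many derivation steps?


Derivation: S => bSy => bbSyy => bbbSyyy => bbbbyyyy
Steps: 4


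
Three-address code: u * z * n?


Break into single-operator statements:
t1 = u * z
t2 = t1 * n


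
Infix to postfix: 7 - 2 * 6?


* has higher precedence, evaluate 2*6 first
Postfix: 7 2 6 * -


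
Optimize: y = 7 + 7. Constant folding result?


7 + 7 = 14 at compile time
Optimized: y = 14


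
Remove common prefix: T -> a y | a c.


Common prefix: 'a'
Factored: T -> a T', T' -> y | c


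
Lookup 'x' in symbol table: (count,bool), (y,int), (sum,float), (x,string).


Lookup 'x' → type string


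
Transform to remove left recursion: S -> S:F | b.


Left-recursive alternatives: S:F; non-recursive: b
Introduce S': S -> bS', S' -> :FS' | ε


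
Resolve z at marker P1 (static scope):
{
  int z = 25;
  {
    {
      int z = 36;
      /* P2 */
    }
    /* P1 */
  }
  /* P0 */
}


P1's block does not declare z; resolves to the enclosing declaration at depth 0
z = 25


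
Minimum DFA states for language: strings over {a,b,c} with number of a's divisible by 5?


Track (count of a) mod 5: states 0..4, accept at 0
Minimal DFA: 5 states


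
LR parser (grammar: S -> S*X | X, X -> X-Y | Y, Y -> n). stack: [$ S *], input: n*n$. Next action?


no handle ('S*' is not any RHS); shift 'n'
Action: shift


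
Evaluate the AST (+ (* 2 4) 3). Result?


Evaluate inner: (* 2 4) = 8
Evaluate root: (+ 8 3) = 11
Result: 11


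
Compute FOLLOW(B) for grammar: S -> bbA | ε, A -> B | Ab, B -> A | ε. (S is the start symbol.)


$ ∈ FOLLOW(S). For each A -> αBβ: add FIRST(β)\{ε} to FOLLOW(B); if β nullable, add FOLLOW(A).
FOLLOW(B) = {$, b}


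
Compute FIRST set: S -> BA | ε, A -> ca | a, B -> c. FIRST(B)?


Per alternative of B: FIRST(c) = {c}
FIRST(B) = {c}


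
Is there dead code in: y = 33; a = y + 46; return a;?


y is read by a's definition; a is returned
No dead code


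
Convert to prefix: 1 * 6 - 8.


left-to-right (same/higher precedence on left): tree is (- (* 1 6) 8)
Prefix: - * 1 6 8


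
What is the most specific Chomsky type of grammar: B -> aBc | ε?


Single nonterminal LHS, but a^n c^n is not regular
Classification: Type 2 (Context-Free)


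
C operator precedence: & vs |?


'&' is bitwise AND (level 5); '|' is bitwise OR (level 3)
Higher level binds tighter
'&' has higher precedence than '|'


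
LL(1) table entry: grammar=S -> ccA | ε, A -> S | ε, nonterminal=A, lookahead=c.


For [A, c]: 'c' ∈ FIRST(S)
Entry: A -> S


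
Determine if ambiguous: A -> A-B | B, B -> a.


precedence layered via separate nonterminal B: deterministic
Unambiguous


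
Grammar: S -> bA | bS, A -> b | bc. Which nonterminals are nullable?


A nonterminal is nullable iff some alternative derives ε (directly, or every symbol in it is nullable)
Nullable: {}


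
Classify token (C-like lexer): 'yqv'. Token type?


Pattern: letter/underscore followed by alphanumerics, not a keyword
Type: IDENTIFIER


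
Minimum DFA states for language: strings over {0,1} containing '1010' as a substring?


KMP-style automaton: 4 progress states + 1 absorbing accept = 5
Minimal DFA: 5 states


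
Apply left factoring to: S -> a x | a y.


Common prefix: 'a'
Factored: S -> a S', S' -> x | y


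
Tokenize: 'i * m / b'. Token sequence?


Scan left to right, longest-match per lexeme
Tokens: ID(i), OP(*), ID(m), OP(/), ID(b)


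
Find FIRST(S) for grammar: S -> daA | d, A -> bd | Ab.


Per alternative of S: FIRST(daA) = {d}; FIRST(d) = {d}
FIRST(S) = {d}


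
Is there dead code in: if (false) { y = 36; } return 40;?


condition is constant false, so the whole block is unreachable
Dead: 'if (false) { y = 36; }'


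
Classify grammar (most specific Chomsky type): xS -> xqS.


LHS has context (more than one symbol) and |LHS| ≤ |RHS|
Classification: Type 1 (Context-Sensitive)


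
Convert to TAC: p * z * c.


Break into single-operator statements:
t1 = p * z
t2 = t1 * c


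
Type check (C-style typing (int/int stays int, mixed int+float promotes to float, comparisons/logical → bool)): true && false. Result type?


Operand types: bool && bool
Rule: logical operators take bool operands and yield bool
Result type: bool


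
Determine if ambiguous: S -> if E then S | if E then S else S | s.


dangling else: 'if E then if E then s else s' parses two ways
Ambiguous


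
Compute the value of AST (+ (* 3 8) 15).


Evaluate inner: (* 3 8) = 24
Evaluate root: (+ 24 15) = 39
Result: 39


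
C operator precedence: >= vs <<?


'<<' is shift (level 8); '>=' is relational (level 7)
Higher level binds tighter
'<<' has higher precedence than '>='


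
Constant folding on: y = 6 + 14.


6 + 14 = 20 at compile time
Optimized: y = 20


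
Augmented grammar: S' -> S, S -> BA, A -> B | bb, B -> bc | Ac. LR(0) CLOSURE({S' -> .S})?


Start: S' -> .S
For each item with dot before a nonterminal B, add B -> .γ for every B-production
Closure: [S' -> .S, S -> .BA, B -> .bc, B -> .Ac, A -> .B, A -> .bb]


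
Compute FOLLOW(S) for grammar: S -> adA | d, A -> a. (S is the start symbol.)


$ ∈ FOLLOW(S). For each A -> αBβ: add FIRST(β)\{ε} to FOLLOW(B); if β nullable, add FOLLOW(A).
FOLLOW(S) = {$}


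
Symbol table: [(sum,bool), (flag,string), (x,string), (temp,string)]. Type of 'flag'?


Lookup 'flag' → type string


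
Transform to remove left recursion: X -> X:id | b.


Left-recursive alternatives: X:id; non-recursive: b
Introduce X': X -> bX', X' -> :idX' | ε


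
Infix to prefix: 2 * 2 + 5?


left-to-right (same/higher precedence on left): tree is (+ (* 2 2) 5)
Prefix: + * 2 2 5


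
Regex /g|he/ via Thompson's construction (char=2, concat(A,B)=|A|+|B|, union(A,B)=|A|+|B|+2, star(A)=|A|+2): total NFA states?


Syntax tree has 3 char leaf(s), 1 union(s), 0 star(s)
chars contribute 3×2 = 6; each union adds +2; each star adds +2
Total: 6 + 2 + 0 = 8 states


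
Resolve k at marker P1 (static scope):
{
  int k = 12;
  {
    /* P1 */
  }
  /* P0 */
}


P1's block does not declare k; resolves to the enclosing declaration at depth 0
k = 12


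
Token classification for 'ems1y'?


Pattern: letter/underscore followed by alphanumerics, not a keyword
Type: IDENTIFIER


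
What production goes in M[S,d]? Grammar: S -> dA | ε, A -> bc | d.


For [S, d]: 'd' ∈ FIRST(dA)
Entry: S -> dA


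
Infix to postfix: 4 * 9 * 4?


Left to right (same or higher precedence on left)
Postfix: 4 9 * 4 *


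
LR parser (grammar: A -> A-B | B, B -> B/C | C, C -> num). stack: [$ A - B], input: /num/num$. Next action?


'/' can extend B; shift to build B -> B/C
Action: shift


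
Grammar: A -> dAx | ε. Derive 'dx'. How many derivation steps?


Derivation: A => dAx => dx
Steps: 2


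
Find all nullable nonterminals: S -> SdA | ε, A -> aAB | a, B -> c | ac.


A nonterminal is nullable iff some alternative derives ε (directly, or every symbol in it is nullable)
Nullable: {S}


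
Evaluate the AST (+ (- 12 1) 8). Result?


Evaluate inner: (- 12 1) = 11
Evaluate root: (+ 11 8) = 19
Result: 19


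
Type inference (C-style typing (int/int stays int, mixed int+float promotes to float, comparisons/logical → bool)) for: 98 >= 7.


Operand types: int >= int
Rule: comparison yields bool
Result type: bool


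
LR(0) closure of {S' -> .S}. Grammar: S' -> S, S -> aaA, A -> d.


Start: S' -> .S
For each item with dot before a nonterminal B, add B -> .γ for every B-production
Closure: [S' -> .S, S -> .aaA]


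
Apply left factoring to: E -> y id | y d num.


Common prefix: 'y'
Factored: E -> y E', E' -> id | d num


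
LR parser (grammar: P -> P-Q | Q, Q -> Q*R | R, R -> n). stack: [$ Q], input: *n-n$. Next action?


shift '*' to continue Q -> Q*R
Action: shift


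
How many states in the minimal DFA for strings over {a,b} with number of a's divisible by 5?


Track (count of a) mod 5: states 0..4, accept at 0
Minimal DFA: 5 states


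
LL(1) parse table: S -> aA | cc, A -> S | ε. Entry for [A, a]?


For [A, a]: 'a' ∈ FIRST(S)
Entry: A -> S


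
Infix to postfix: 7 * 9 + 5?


Left to right (same or higher precedence on left)
Postfix: 7 9 * 5 +


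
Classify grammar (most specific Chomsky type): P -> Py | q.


Left-linear: every RHS is a terminal or one nonterminal followed by a terminal
Classification: Type 3 (Regular)


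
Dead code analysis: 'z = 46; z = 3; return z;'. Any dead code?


first assignment to z is overwritten before any read
Dead: 'z = 46'


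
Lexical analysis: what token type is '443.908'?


Pattern: digits with a decimal point
Type: FLOAT_LITERAL


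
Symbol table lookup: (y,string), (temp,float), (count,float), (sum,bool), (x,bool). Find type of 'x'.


Lookup 'x' → type bool


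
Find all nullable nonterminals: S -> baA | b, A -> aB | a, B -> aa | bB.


A nonterminal is nullable iff some alternative derives ε (directly, or every symbol in it is nullable)
Nullable: {}


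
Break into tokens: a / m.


Scan left to right, longest-match per lexeme
Tokens: ID(a), OP(/), ID(m)


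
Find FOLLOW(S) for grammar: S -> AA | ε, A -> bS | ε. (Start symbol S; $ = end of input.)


$ ∈ FOLLOW(S). For each A -> αBβ: add FIRST(β)\{ε} to FOLLOW(B); if β nullable, add FOLLOW(A).
FOLLOW(S) = {$, b}


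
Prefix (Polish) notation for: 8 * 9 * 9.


left-to-right (same/higher precedence on left): tree is (* (* 8 9) 9)
Prefix: * * 8 9 9


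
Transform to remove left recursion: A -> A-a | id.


Left-recursive alternatives: A-a; non-recursive: id
Introduce A': A -> idA', A' -> -aA' | ε


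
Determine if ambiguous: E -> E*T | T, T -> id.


precedence layered via separate nonterminal T: deterministic
Unambiguous


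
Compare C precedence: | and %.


'%' is multiplicative (level 10); '|' is bitwise OR (level 3)
Higher level binds tighter
'%' has higher precedence than '|'


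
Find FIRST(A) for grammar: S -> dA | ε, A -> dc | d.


Per alternative of A: FIRST(dc) = {d}; FIRST(d) = {d}
FIRST(A) = {d}


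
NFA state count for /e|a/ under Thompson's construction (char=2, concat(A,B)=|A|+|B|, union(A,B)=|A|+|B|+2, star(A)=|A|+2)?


Syntax tree has 2 char leaf(s), 1 union(s), 0 star(s)
chars contribute 2×2 = 4; each union adds +2; each star adds +2
Total: 4 + 2 + 0 = 6 states


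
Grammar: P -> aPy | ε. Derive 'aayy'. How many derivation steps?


Derivation: P => aPy => aaPyy => aayy
Steps: 3


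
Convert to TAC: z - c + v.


Break into single-operator statements:
t1 = z - c
t2 = t1 + v


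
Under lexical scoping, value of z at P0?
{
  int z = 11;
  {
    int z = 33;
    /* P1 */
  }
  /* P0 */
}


z declared in the same block as P0
z = 11


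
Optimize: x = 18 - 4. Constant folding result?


18 - 4 = 14 at compile time
Optimized: x = 14


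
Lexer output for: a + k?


Scan left to right, longest-match per lexeme
Tokens: ID(a), OP(+), ID(k)


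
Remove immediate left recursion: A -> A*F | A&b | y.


Left-recursive alternatives: A*F, A&b; non-recursive: y
Introduce A': A -> yA', A' -> *FA' | &bA' | ε


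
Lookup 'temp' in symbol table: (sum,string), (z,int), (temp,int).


Lookup 'temp' → type int


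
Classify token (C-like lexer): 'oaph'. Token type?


Pattern: letter/underscore followed by alphanumerics, not a keyword
Type: IDENTIFIER


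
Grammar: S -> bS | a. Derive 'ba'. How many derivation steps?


Derivation: S => bS => ba
Steps: 2


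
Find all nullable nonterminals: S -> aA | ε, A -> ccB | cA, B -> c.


A nonterminal is nullable iff some alternative derives ε (directly, or every symbol in it is nullable)
Nullable: {S}


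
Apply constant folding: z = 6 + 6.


6 + 6 = 12 at compile time
Optimized: z = 12


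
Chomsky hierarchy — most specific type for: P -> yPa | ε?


Single nonterminal LHS, but y^n a^n is not regular
Classification: Type 2 (Context-Free)


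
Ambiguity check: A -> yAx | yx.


balanced y^n…x^n: each string has a unique parse
Unambiguous


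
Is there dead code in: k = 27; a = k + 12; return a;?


k is read by a's definition; a is returned
No dead code


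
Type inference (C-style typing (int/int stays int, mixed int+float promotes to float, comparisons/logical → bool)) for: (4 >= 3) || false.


Operand types: bool || bool
Rule: logical operators take bool operands and yield bool
Result type: bool


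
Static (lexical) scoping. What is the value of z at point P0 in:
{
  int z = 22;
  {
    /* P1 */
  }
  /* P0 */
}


z declared in the same block as P0
z = 22


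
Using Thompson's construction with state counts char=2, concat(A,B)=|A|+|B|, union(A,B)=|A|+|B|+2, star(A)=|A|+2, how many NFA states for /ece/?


Syntax tree has 3 char leaf(s), 0 union(s), 0 star(s)
chars contribute 3×2 = 6; each union adds +2; each star adds +2
Total: 6 + 0 + 0 = 6 states


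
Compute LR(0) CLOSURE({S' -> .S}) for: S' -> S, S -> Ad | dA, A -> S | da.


Start: S' -> .S
For each item with dot before a nonterminal B, add B -> .γ for every B-production
Closure: [S' -> .S, S -> .Ad, S -> .dA, A -> .S, A -> .da]


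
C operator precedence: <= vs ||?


'<=' is relational (level 7); '||' is logical OR (level 1)
Higher level binds tighter
'<=' has higher precedence than '||'


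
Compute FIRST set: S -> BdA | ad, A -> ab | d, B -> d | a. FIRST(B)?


Per alternative of B: FIRST(d) = {d}; FIRST(a) = {a}
FIRST(B) = {a, d}


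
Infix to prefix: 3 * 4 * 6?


left-to-right (same/higher precedence on left): tree is (* (* 3 4) 6)
Prefix: * * 3 4 6


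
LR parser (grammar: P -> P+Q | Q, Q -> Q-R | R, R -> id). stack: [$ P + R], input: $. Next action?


'R' (not preceded by Q-) is the handle for Q -> R
Action: reduce (Q -> R)


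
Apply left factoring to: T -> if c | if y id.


Common prefix: 'if'
Factored: T -> if T', T' -> c | y id


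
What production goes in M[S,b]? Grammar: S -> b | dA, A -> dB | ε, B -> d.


For [S, b]: 'b' ∈ FIRST(b)
Entry: S -> b


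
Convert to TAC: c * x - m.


Break into single-operator statements:
t1 = c * x
t2 = t1 - m


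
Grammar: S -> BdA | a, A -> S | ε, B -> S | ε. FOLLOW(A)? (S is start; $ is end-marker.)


$ ∈ FOLLOW(S). For each A -> αBβ: add FIRST(β)\{ε} to FOLLOW(B); if β nullable, add FOLLOW(A).
FOLLOW(A) = {$, d}


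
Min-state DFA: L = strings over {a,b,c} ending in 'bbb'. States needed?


Track the longest suffix of input matching a prefix of 'bbb': 4 classes (prefixes of length 0..3)
Minimal DFA: 4 states


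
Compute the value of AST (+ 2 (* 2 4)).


Evaluate inner: (* 2 4) = 8
Evaluate root: (+ 2 8) = 10
Result: 10


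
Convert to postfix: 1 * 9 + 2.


Left to right (same or higher precedence on left)
Postfix: 1 9 * 2 +


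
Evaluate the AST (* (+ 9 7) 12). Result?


Evaluate inner: (+ 9 7) = 16
Evaluate root: (* 16 12) = 192
Result: 192


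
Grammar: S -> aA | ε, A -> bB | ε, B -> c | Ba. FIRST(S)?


Per alternative of S: FIRST(aA) = {a}; FIRST(ε) = {ε}
FIRST(S) = {a, ε}


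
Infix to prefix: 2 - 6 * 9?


'*' binds tighter: tree is (- 2 (* 6 9))
Prefix: - 2 * 6 9


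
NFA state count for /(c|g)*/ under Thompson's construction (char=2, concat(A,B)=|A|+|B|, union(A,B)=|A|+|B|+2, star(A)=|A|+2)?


Syntax tree has 2 char leaf(s), 1 union(s), 1 star(s)
chars contribute 2×2 = 4; each union adds +2; each star adds +2
Total: 4 + 2 + 2 = 8 states


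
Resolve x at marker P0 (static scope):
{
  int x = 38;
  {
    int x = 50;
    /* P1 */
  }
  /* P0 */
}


x declared in the same block as P0
x = 38


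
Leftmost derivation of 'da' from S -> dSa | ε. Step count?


Derivation: S => dSa => da
Steps: 2


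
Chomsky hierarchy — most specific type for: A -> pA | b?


Right-linear: every RHS is a terminal or a terminal followed by one nonterminal
Classification: Type 3 (Regular)


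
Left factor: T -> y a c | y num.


Common prefix: 'y'
Factored: T -> y T', T' -> a c | num


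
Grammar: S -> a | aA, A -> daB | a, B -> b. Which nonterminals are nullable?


A nonterminal is nullable iff some alternative derives ε (directly, or every symbol in it is nullable)
Nullable: {}


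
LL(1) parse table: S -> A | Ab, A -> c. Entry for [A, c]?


For [A, c]: 'c' ∈ FIRST(c)
Entry: A -> c


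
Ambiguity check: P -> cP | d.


right-linear, alternatives start with distinct terminals 'c' vs 'd': unique leftmost derivation
Unambiguous


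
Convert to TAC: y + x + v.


Break into single-operator statements:
t1 = y + x
t2 = t1 + v


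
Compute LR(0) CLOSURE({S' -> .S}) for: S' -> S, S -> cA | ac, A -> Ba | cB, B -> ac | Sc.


Start: S' -> .S
For each item with dot before a nonterminal B, add B -> .γ for every B-production
Closure: [S' -> .S, S -> .cA, S -> .ac]


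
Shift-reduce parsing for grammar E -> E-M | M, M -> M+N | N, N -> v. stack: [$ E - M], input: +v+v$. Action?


'+' can extend M; shift to build M -> M+N
Action: shift


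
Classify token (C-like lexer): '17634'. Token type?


Pattern: digits only
Type: INTEGER_LITERAL


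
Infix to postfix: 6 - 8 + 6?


Left to right (same or higher precedence on left)
Postfix: 6 8 - 6 +


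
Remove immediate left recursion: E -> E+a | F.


Left-recursive alternatives: E+a; non-recursive: F
Introduce E': E -> FE', E' -> +aE' | ε


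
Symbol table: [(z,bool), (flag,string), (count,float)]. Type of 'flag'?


Lookup 'flag' → type string


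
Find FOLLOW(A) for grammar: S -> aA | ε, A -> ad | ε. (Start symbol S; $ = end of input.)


$ ∈ FOLLOW(S). For each A -> αBβ: add FIRST(β)\{ε} to FOLLOW(B); if β nullable, add FOLLOW(A).
FOLLOW(A) = {$}


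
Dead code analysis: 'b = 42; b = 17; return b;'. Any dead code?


first assignment to b is overwritten before any read
Dead: 'b = 42'


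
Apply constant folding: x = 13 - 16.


13 - 16 = -3 at compile time
Optimized: x = -3


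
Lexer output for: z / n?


Scan left to right, longest-match per lexeme
Tokens: ID(z), OP(/), ID(n)


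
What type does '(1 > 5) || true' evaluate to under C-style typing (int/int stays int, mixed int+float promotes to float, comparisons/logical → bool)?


Operand types: bool || bool
Rule: logical operators take bool operands and yield bool
Result type: bool


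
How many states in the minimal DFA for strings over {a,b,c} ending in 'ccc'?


Track the longest suffix of input matching a prefix of 'ccc': 4 classes (prefixes of length 0..3)
Minimal DFA: 4 states


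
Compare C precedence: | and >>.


'>>' is shift (level 8); '|' is bitwise OR (level 3)
Higher level binds tighter
'>>' has higher precedence than '|'


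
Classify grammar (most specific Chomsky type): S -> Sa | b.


Left-linear: every RHS is a terminal or one nonterminal followed by a terminal
Classification: Type 3 (Regular)


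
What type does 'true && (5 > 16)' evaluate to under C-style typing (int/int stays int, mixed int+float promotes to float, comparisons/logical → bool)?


Operand types: bool && bool
Rule: logical operators take bool operands and yield bool
Result type: bool


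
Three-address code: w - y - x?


Break into single-operator statements:
t1 = w - y
t2 = t1 - x


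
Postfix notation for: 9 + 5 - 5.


Left to right (same or higher precedence on left)
Postfix: 9 5 + 5 -


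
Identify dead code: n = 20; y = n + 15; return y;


n is read by y's definition; y is returned
No dead code


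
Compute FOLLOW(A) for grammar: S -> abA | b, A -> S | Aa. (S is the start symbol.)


$ ∈ FOLLOW(S). For each A -> αBβ: add FIRST(β)\{ε} to FOLLOW(B); if β nullable, add FOLLOW(A).
FOLLOW(A) = {$, a}


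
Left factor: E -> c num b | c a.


Common prefix: 'c'
Factored: E -> c E', E' -> num b | a


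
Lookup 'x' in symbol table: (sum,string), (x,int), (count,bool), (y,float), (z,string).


Lookup 'x' → type int


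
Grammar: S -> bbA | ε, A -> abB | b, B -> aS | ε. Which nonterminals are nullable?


A nonterminal is nullable iff some alternative derives ε (directly, or every symbol in it is nullable)
Nullable: {B, S}


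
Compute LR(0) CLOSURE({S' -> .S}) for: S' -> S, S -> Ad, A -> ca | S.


Start: S' -> .S
For each item with dot before a nonterminal B, add B -> .γ for every B-production
Closure: [S' -> .S, S -> .Ad, A -> .ca, A -> .S]


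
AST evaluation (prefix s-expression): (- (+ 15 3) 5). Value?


Evaluate inner: (+ 15 3) = 18
Evaluate root: (- 18 5) = 13
Result: 13


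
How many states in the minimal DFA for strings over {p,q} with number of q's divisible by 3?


Track (count of q) mod 3: states 0..2, accept at 0
Minimal DFA: 3 states


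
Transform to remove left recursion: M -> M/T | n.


Left-recursive alternatives: M/T; non-recursive: n
Introduce M': M -> nM', M' -> /TM' | ε


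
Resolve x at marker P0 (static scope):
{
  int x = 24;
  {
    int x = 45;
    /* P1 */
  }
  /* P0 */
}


x declared in the same block as P0
x = 24


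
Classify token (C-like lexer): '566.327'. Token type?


Pattern: digits with a decimal point
Type: FLOAT_LITERAL


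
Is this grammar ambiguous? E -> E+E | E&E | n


'n+n&n' has two parse trees (no precedence encoded between + and &)
Ambiguous


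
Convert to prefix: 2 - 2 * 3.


'*' binds tighter: tree is (- 2 (* 2 3))
Prefix: - 2 * 2 3


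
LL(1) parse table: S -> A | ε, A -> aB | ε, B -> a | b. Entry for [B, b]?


For [B, b]: 'b' ∈ FIRST(b)
Entry: B -> b


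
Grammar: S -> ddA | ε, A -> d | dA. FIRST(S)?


Per alternative of S: FIRST(ddA) = {d}; FIRST(ε) = {ε}
FIRST(S) = {d, ε}


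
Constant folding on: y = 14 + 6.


14 + 6 = 20 at compile time
Optimized: y = 20


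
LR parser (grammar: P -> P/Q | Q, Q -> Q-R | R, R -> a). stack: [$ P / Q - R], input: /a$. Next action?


handle 'Q-R' on top
Action: reduce (Q -> Q-R)


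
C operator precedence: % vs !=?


'%' is multiplicative (level 10); '!=' is equality (level 6)
Higher level binds tighter
'%' has higher precedence than '!='


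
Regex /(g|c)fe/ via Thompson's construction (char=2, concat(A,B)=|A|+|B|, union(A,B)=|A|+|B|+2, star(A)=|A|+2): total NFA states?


Syntax tree has 4 char leaf(s), 1 union(s), 0 star(s)
chars contribute 4×2 = 8; each union adds +2; each star adds +2
Total: 8 + 2 + 0 = 10 states


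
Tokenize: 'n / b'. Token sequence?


Scan left to right, longest-match per lexeme
Tokens: ID(n), OP(/), ID(b)


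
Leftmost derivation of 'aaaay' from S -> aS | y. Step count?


Derivation: S => aS => aaS => aaaS => aaaaS => aaaay
Steps: 5


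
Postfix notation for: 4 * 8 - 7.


Left to right (same or higher precedence on left)
Postfix: 4 8 * 7 -


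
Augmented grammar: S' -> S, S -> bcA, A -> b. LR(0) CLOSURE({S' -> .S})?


Start: S' -> .S
For each item with dot before a nonterminal B, add B -> .γ for every B-production
Closure: [S' -> .S, S -> .bcA]


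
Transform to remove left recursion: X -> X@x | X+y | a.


Left-recursive alternatives: X@x, X+y; non-recursive: a
Introduce X': X -> aX', X' -> @xX' | +yX' | ε


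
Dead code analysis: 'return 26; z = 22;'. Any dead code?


statement follows a return and is unreachable
Dead: 'z = 22'


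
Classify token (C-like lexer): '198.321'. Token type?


Pattern: digits with a decimal point
Type: FLOAT_LITERAL


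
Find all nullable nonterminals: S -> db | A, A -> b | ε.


A nonterminal is nullable iff some alternative derives ε (directly, or every symbol in it is nullable)
Nullable: {A, S}


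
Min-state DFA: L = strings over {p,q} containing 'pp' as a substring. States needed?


KMP-style automaton: 2 progress states + 1 absorbing accept = 3
Minimal DFA: 3 states


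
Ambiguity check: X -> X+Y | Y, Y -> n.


precedence layered via separate nonterminal Y: deterministic
Unambiguous


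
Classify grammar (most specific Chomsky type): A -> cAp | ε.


Single nonterminal LHS, but c^n p^n is not regular
Classification: Type 2 (Context-Free)


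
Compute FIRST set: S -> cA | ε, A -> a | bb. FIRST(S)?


Per alternative of S: FIRST(cA) = {c}; FIRST(ε) = {ε}
FIRST(S) = {c, ε}


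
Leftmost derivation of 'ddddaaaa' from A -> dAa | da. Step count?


Derivation: A => dAa => ddAaa => dddAaaa => ddddaaaa
Steps: 4


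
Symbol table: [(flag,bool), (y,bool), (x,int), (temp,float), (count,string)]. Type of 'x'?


Lookup 'x' → type int


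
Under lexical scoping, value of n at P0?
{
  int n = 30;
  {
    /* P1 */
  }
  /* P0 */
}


n declared in the same block as P0
n = 30
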